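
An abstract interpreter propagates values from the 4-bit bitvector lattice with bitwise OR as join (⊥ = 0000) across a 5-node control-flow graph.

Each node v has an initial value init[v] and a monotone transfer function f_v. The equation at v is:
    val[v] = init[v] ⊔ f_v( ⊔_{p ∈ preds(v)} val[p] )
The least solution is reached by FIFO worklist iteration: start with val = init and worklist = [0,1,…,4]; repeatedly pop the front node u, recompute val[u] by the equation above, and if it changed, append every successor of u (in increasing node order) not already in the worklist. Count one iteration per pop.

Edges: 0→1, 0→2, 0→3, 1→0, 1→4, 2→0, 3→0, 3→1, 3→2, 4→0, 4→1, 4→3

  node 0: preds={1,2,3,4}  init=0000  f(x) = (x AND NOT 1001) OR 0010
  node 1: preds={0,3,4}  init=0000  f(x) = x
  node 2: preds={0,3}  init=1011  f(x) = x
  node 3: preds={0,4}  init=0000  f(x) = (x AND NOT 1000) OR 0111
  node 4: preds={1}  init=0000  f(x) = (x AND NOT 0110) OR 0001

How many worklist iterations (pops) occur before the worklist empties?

11

Iteration log — 11 steps:
  step 1. node 0  ⊔preds=1011  new=0010  old=0000  +wl: 
  step 2. node 1  ⊔preds=0010  new=0010  old=0000  +wl: 0
  step 3. node 2  ⊔preds=0010  new=1011  stable
  step 4. node 3  ⊔preds=0010  new=0111  old=0000  +wl: 1,2
  step 5. node 4  ⊔preds=0010  new=0001  old=0000  +wl: 3
  step 6. node 0  ⊔preds=1111  new=0110  old=0010  +wl: 
  step 7. node 1  ⊔preds=0111  new=0111  old=0010  +wl: 0,4
  step 8. node 2  ⊔preds=0111  new=1111  old=1011  +wl: 
  step 9. node 3  ⊔preds=0111  new=0111  stable
  step 10. node 0  ⊔preds=1111  new=0110  stable
  step 11. node 4  ⊔preds=0111  new=0001  stable

Least fixpoint reached:
  node 0: 0110
  node 1: 0111
  node 2: 1111
  node 3: 0111
  node 4: 0001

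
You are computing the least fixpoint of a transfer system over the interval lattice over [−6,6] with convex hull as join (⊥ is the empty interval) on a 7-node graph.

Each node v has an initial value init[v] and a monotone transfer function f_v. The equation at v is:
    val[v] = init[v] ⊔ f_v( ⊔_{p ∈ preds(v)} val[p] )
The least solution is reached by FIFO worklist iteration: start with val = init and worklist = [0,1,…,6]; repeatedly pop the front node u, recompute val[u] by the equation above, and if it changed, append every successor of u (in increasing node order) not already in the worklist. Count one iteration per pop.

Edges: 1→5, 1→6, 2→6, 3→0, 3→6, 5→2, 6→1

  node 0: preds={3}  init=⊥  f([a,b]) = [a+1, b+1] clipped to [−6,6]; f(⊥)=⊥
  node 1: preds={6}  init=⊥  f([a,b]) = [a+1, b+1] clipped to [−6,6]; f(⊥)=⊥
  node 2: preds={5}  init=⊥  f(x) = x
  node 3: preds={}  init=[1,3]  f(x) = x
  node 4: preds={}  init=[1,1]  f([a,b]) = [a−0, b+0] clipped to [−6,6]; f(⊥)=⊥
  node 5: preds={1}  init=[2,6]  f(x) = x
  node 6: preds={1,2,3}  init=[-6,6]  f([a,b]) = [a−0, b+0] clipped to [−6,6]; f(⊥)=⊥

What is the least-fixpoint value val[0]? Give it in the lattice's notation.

[2,4]

Worklist (9 pops):
  #1 pop 0: in=[1,3] → [2,4] (was ⊥); enqueue []
  #2 pop 1: in=[-6,6] → [-5,6] (was ⊥); enqueue []
  #3 pop 2: in=[2,6] → [2,6] (was ⊥); enqueue []
  #4 pop 3: in=⊥ → [1,3] (no change)
  #5 pop 4: in=⊥ → [1,1] (no change)
  #6 pop 5: in=[-5,6] → [-5,6] (was [2,6]); enqueue [2]
  #7 pop 6: in=[-5,6] → [-6,6] (no change)
  #8 pop 2: in=[-5,6] → [-5,6] (was [2,6]); enqueue [6]
  #9 pop 6: in=[-5,6] → [-6,6] (no change)

Fixpoint:
  val[0] = [2,4]
  val[1] = [-5,6]
  val[2] = [-5,6]
  val[3] = [1,3]
  val[4] = [1,1]
  val[5] = [-5,6]
  val[6] = [-6,6]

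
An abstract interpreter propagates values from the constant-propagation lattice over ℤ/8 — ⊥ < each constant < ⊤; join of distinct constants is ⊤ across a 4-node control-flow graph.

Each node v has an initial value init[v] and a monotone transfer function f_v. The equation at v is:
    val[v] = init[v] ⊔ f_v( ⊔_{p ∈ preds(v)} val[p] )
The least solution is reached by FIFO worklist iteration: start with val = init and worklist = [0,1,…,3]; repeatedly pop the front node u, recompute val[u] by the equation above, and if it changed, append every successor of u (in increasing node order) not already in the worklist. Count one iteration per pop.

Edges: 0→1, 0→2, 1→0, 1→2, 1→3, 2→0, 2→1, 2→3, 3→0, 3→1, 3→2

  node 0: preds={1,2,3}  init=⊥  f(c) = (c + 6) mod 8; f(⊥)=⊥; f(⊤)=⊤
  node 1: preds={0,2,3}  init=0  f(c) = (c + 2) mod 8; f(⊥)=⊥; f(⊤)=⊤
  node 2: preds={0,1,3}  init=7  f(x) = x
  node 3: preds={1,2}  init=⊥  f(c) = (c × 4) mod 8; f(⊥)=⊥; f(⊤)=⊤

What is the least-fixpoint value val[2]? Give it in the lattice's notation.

Worklist (7 pops):
  #1 pop 0: in=⊤ → ⊤ (was ⊥); enqueue []
  #2 pop 1: in=⊤ → ⊤ (was 0); enqueue [0]
  #3 pop 2: in=⊤ → ⊤ (was 7); enqueue [1]
  #4 pop 3: in=⊤ → ⊤ (was ⊥); enqueue [2]
  #5 pop 0: in=⊤ → ⊤ (no change)
  #6 pop 1: in=⊤ → ⊤ (no change)
  #7 pop 2: in=⊤ → ⊤ (no change)

Fixpoint:
  val[0] = ⊤
  val[1] = ⊤
  val[2] = ⊤
  val[3] = ⊤

⊤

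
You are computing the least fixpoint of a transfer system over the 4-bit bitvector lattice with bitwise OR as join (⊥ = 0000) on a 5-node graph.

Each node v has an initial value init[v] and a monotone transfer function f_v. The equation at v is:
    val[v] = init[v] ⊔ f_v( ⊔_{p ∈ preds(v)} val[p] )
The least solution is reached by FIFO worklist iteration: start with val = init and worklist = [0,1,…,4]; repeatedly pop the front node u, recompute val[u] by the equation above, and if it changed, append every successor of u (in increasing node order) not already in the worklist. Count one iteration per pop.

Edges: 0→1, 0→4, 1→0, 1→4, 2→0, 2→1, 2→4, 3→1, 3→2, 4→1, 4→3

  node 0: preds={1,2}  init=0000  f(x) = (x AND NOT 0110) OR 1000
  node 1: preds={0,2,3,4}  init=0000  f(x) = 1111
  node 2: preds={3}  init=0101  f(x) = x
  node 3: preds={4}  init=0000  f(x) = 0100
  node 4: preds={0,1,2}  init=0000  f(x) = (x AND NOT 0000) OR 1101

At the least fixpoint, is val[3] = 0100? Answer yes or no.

yes

Iteration log — 9 steps:
  step 1. node 0  ⊔preds=0101  new=1001  old=0000  +wl: 
  step 2. node 1  ⊔preds=1101  new=1111  old=0000  +wl: 0
  step 3. node 2  ⊔preds=0000  new=0101  stable
  step 4. node 3  ⊔preds=0000  new=0100  old=0000  +wl: 1,2
  step 5. node 4  ⊔preds=1111  new=1111  old=0000  +wl: 3
  step 6. node 0  ⊔preds=1111  new=1001  stable
  step 7. node 1  ⊔preds=1111  new=1111  stable
  step 8. node 2  ⊔preds=0100  new=0101  stable
  step 9. node 3  ⊔preds=1111  new=0100  stable

Least fixpoint reached:
  node 0: 1001
  node 1: 1111
  node 2: 0101
  node 3: 0100
  node 4: 1111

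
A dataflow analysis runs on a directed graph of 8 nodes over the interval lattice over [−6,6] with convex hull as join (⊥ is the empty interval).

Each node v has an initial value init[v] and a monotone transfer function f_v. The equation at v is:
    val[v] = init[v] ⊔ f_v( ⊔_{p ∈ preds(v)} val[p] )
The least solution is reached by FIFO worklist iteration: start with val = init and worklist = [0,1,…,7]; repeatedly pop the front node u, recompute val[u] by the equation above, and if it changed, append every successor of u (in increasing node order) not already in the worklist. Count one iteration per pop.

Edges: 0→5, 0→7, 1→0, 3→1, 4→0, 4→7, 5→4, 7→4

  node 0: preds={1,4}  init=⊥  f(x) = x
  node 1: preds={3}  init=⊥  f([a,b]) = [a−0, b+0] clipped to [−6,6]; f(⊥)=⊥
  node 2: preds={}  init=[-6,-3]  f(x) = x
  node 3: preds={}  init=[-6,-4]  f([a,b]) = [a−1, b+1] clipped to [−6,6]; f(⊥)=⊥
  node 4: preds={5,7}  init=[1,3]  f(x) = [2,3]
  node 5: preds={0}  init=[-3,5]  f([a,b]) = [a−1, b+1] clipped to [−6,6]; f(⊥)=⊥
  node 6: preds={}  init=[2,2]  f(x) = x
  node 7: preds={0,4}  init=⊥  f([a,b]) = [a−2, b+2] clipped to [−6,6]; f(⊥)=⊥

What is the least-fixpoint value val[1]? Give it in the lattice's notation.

Trace (13 dequeues):
  [1] u=0 | in [1,3] | out [1,3] | prev ⊥ | push {}
  [2] u=1 | in [-6,-4] | out [-6,-4] | prev ⊥ | push {0}
  [3] u=2 | in ⊥ | out [-6,-3] | ==
  [4] u=3 | in ⊥ | out [-6,-4] | ==
  [5] u=4 | in [-3,5] | out [1,3] | ==
  [6] u=5 | in [1,3] | out [-3,5] | ==
  [7] u=6 | in ⊥ | out [2,2] | ==
  [8] u=7 | in [1,3] | out [-1,5] | prev ⊥ | push {4}
  [9] u=0 | in [-6,3] | out [-6,3] | prev [1,3] | push {5,7}
  [10] u=4 | in [-3,5] | out [1,3] | ==
  [11] u=5 | in [-6,3] | out [-6,5] | prev [-3,5] | push {4}
  [12] u=7 | in [-6,3] | out [-6,5] | prev [-1,5] | push {}
  [13] u=4 | in [-6,5] | out [1,3] | ==

Converged values:
  [0] [-6,3]
  [1] [-6,-4]
  [2] [-6,-3]
  [3] [-6,-4]
  [4] [1,3]
  [5] [-6,5]
  [6] [2,2]
  [7] [-6,5]

[-6,-4]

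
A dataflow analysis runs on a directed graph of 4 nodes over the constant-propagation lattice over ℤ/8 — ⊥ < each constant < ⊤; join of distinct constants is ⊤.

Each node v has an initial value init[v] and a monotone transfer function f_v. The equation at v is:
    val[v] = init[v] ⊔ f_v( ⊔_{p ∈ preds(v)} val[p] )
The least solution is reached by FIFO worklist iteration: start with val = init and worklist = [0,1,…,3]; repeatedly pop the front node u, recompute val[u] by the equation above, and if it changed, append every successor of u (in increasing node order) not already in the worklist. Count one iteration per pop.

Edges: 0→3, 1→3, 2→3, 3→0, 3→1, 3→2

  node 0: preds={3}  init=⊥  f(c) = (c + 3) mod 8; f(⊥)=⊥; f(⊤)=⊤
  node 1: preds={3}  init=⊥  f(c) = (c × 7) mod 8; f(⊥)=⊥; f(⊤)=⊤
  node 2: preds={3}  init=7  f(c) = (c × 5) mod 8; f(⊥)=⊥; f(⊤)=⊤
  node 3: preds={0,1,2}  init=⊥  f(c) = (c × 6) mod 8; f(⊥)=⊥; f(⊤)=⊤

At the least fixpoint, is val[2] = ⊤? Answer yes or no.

yes

Worklist (12 pops):
  #1 pop 0: in=⊥ → ⊥ (no change)
  #2 pop 1: in=⊥ → ⊥ (no change)
  #3 pop 2: in=⊥ → 7 (no change)
  #4 pop 3: in=7 → 2 (was ⊥); enqueue [0,1,2]
  #5 pop 0: in=2 → 5 (was ⊥); enqueue [3]
  #6 pop 1: in=2 → 6 (was ⊥); enqueue []
  #7 pop 2: in=2 → ⊤ (was 7); enqueue []
  #8 pop 3: in=⊤ → ⊤ (was 2); enqueue [0,1,2]
  #9 pop 0: in=⊤ → ⊤ (was 5); enqueue [3]
  #10 pop 1: in=⊤ → ⊤ (was 6); enqueue []
  #11 pop 2: in=⊤ → ⊤ (no change)
  #12 pop 3: in=⊤ → ⊤ (no change)

Fixpoint:
  val[0] = ⊤
  val[1] = ⊤
  val[2] = ⊤
  val[3] = ⊤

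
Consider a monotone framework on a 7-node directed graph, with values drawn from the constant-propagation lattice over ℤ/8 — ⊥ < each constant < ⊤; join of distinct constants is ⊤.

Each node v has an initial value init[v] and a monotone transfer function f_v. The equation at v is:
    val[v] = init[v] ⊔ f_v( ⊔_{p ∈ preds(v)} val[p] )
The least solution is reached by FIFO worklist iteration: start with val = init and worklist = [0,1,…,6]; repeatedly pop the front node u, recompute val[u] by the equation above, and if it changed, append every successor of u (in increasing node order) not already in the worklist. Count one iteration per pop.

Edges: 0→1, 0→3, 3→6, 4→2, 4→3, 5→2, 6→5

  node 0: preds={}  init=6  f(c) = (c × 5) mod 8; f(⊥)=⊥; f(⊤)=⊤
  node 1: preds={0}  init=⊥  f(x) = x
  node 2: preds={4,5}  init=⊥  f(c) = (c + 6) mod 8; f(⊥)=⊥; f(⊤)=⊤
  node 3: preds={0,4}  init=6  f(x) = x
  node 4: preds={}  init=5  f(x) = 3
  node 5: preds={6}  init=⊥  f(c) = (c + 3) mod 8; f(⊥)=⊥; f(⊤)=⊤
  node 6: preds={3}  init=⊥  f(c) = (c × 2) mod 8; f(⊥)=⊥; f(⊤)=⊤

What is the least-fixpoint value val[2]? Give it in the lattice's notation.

⊤

Trace (11 dequeues):
  [1] u=0 | in ⊥ | out 6 | ==
  [2] u=1 | in 6 | out 6 | prev ⊥ | push {}
  [3] u=2 | in 5 | out 3 | prev ⊥ | push {}
  [4] u=3 | in ⊤ | out ⊤ | prev 6 | push {}
  [5] u=4 | in ⊥ | out ⊤ | prev 5 | push {2,3}
  [6] u=5 | in ⊥ | out ⊥ | ==
  [7] u=6 | in ⊤ | out ⊤ | prev ⊥ | push {5}
  [8] u=2 | in ⊤ | out ⊤ | prev 3 | push {}
  [9] u=3 | in ⊤ | out ⊤ | ==
  [10] u=5 | in ⊤ | out ⊤ | prev ⊥ | push {2}
  [11] u=2 | in ⊤ | out ⊤ | ==

Converged values:
  [0] 6
  [1] 6
  [2] ⊤
  [3] ⊤
  [4] ⊤
  [5] ⊤
  [6] ⊤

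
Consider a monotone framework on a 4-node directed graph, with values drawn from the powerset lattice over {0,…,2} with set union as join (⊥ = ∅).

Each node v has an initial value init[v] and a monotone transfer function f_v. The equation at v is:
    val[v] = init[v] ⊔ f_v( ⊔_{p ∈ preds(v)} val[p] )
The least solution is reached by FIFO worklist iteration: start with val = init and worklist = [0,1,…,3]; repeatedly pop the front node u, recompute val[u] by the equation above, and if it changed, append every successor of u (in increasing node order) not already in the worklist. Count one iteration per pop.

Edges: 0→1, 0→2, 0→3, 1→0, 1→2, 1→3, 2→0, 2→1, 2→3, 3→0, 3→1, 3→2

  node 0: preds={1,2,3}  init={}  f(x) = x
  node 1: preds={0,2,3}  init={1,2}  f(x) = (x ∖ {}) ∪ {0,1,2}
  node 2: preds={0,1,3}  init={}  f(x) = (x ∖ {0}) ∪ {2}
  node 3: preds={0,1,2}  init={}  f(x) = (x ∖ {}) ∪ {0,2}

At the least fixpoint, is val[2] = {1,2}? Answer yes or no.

Iteration log — 8 steps:
  step 1. node 0  ⊔preds={1,2}  new={1,2}  old={}  +wl: 
  step 2. node 1  ⊔preds={1,2}  new={0,1,2}  old={1,2}  +wl: 0
  step 3. node 2  ⊔preds={0,1,2}  new={1,2}  old={}  +wl: 1
  step 4. node 3  ⊔preds={0,1,2}  new={0,1,2}  old={}  +wl: 2
  step 5. node 0  ⊔preds={0,1,2}  new={0,1,2}  old={1,2}  +wl: 3
  step 6. node 1  ⊔preds={0,1,2}  new={0,1,2}  stable
  step 7. node 2  ⊔preds={0,1,2}  new={1,2}  stable
  step 8. node 3  ⊔preds={0,1,2}  new={0,1,2}  stable

Least fixpoint reached:
  node 0: {0,1,2}
  node 1: {0,1,2}
  node 2: {1,2}
  node 3: {0,1,2}

yes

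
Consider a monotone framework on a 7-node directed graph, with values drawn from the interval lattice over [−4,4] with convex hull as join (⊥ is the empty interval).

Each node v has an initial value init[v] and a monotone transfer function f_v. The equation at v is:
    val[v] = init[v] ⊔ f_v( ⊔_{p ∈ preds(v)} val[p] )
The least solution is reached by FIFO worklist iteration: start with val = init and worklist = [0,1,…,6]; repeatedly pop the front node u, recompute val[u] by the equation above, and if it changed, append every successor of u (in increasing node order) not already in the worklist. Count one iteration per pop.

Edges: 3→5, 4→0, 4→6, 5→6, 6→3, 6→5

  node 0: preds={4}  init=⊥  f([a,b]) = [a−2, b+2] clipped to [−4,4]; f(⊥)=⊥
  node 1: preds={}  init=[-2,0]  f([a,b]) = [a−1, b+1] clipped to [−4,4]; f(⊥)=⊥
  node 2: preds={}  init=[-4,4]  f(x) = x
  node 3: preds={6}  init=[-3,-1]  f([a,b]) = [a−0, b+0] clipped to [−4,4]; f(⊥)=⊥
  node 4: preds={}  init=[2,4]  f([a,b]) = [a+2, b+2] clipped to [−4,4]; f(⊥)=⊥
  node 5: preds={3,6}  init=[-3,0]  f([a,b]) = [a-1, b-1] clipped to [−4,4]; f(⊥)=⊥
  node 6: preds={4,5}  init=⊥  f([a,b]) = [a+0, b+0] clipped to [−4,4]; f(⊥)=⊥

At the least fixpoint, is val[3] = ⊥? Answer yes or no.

no

Worklist (10 pops):
  #1 pop 0: in=[2,4] → [0,4] (was ⊥); enqueue []
  #2 pop 1: in=⊥ → [-2,0] (no change)
  #3 pop 2: in=⊥ → [-4,4] (no change)
  #4 pop 3: in=⊥ → [-3,-1] (no change)
  #5 pop 4: in=⊥ → [2,4] (no change)
  #6 pop 5: in=[-3,-1] → [-4,0] (was [-3,0]); enqueue []
  #7 pop 6: in=[-4,4] → [-4,4] (was ⊥); enqueue [3,5]
  #8 pop 3: in=[-4,4] → [-4,4] (was [-3,-1]); enqueue []
  #9 pop 5: in=[-4,4] → [-4,3] (was [-4,0]); enqueue [6]
  #10 pop 6: in=[-4,4] → [-4,4] (no change)

Fixpoint:
  val[0] = [0,4]
  val[1] = [-2,0]
  val[2] = [-4,4]
  val[3] = [-4,4]
  val[4] = [2,4]
  val[5] = [-4,3]
  val[6] = [-4,4]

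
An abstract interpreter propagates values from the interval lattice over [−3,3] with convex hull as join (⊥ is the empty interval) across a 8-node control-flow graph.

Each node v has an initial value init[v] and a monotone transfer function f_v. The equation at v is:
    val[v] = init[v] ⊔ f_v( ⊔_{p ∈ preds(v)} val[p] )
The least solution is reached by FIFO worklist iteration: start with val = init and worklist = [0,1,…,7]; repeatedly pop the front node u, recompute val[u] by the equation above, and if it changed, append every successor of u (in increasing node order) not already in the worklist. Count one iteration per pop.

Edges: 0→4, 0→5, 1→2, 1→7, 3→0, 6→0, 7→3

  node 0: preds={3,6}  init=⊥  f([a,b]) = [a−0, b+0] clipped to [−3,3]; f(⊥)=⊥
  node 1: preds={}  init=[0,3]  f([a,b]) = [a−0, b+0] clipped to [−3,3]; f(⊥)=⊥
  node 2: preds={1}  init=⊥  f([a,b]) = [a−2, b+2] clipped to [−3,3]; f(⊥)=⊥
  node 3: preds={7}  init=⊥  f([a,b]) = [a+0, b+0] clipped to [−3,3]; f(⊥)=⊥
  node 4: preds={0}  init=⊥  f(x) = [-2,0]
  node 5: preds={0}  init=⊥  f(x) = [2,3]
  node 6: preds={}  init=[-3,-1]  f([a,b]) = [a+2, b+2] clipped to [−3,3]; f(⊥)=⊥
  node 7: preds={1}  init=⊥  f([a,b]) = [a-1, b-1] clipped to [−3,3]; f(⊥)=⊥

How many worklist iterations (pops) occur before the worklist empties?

12

Iteration log — 12 steps:
  step 1. node 0  ⊔preds=[-3,-1]  new=[-3,-1]  old=⊥  +wl: 
  step 2. node 1  ⊔preds=⊥  new=[0,3]  stable
  step 3. node 2  ⊔preds=[0,3]  new=[-2,3]  old=⊥  +wl: 
  step 4. node 3  ⊔preds=⊥  new=⊥  stable
  step 5. node 4  ⊔preds=[-3,-1]  new=[-2,0]  old=⊥  +wl: 
  step 6. node 5  ⊔preds=[-3,-1]  new=[2,3]  old=⊥  +wl: 
  step 7. node 6  ⊔preds=⊥  new=[-3,-1]  stable
  step 8. node 7  ⊔preds=[0,3]  new=[-1,2]  old=⊥  +wl: 3
  step 9. node 3  ⊔preds=[-1,2]  new=[-1,2]  old=⊥  +wl: 0
  step 10. node 0  ⊔preds=[-3,2]  new=[-3,2]  old=[-3,-1]  +wl: 4,5
  step 11. node 4  ⊔preds=[-3,2]  new=[-2,0]  stable
  step 12. node 5  ⊔preds=[-3,2]  new=[2,3]  stable

Least fixpoint reached:
  node 0: [-3,2]
  node 1: [0,3]
  node 2: [-2,3]
  node 3: [-1,2]
  node 4: [-2,0]
  node 5: [2,3]
  node 6: [-3,-1]
  node 7: [-1,2]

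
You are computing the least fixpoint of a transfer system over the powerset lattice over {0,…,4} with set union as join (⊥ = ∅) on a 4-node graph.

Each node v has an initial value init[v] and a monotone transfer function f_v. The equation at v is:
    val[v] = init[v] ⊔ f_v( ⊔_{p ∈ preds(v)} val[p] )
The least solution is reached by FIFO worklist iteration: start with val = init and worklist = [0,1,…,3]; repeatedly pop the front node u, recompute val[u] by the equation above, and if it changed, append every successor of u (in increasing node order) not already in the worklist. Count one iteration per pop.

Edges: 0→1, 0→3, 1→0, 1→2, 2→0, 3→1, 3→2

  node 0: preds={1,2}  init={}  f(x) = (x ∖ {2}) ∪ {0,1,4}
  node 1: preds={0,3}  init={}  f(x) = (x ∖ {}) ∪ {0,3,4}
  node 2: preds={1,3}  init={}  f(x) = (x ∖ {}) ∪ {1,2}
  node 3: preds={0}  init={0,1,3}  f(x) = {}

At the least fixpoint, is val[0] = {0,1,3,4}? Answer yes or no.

Trace (7 dequeues):
  [1] u=0 | in {} | out {0,1,4} | prev {} | push {}
  [2] u=1 | in {0,1,3,4} | out {0,1,3,4} | prev {} | push {0}
  [3] u=2 | in {0,1,3,4} | out {0,1,2,3,4} | prev {} | push {}
  [4] u=3 | in {0,1,4} | out {0,1,3} | ==
  [5] u=0 | in {0,1,2,3,4} | out {0,1,3,4} | prev {0,1,4} | push {1,3}
  [6] u=1 | in {0,1,3,4} | out {0,1,3,4} | ==
  [7] u=3 | in {0,1,3,4} | out {0,1,3} | ==

Converged values:
  [0] {0,1,3,4}
  [1] {0,1,3,4}
  [2] {0,1,2,3,4}
  [3] {0,1,3}

yes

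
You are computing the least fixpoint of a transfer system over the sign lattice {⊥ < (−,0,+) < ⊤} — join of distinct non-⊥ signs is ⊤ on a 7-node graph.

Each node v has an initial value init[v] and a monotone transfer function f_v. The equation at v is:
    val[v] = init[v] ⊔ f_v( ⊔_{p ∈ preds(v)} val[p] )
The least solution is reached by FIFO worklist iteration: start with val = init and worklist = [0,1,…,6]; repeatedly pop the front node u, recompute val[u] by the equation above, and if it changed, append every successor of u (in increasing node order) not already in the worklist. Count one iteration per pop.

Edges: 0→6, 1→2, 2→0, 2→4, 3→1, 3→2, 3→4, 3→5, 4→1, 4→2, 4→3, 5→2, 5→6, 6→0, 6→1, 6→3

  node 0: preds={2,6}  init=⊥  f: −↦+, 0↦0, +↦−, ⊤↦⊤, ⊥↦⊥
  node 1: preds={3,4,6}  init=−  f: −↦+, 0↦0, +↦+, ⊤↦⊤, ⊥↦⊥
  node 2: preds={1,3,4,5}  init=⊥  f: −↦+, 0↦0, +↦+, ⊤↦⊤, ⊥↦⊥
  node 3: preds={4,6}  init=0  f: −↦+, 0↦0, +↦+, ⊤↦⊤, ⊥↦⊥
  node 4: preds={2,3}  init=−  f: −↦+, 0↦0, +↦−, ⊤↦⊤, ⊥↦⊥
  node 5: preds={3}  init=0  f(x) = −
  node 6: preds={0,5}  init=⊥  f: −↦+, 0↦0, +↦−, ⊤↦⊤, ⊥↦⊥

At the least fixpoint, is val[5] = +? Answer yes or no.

no

Worklist (12 pops):
  #1 pop 0: in=⊥ → ⊥ (no change)
  #2 pop 1: in=⊤ → ⊤ (was −); enqueue []
  #3 pop 2: in=⊤ → ⊤ (was ⊥); enqueue [0]
  #4 pop 3: in=− → ⊤ (was 0); enqueue [1,2]
  #5 pop 4: in=⊤ → ⊤ (was −); enqueue [3]
  #6 pop 5: in=⊤ → ⊤ (was 0); enqueue []
  #7 pop 6: in=⊤ → ⊤ (was ⊥); enqueue []
  #8 pop 0: in=⊤ → ⊤ (was ⊥); enqueue [6]
  #9 pop 1: in=⊤ → ⊤ (no change)
  #10 pop 2: in=⊤ → ⊤ (no change)
  #11 pop 3: in=⊤ → ⊤ (no change)
  #12 pop 6: in=⊤ → ⊤ (no change)

Fixpoint:
  val[0] = ⊤
  val[1] = ⊤
  val[2] = ⊤
  val[3] = ⊤
  val[4] = ⊤
  val[5] = ⊤
  val[6] = ⊤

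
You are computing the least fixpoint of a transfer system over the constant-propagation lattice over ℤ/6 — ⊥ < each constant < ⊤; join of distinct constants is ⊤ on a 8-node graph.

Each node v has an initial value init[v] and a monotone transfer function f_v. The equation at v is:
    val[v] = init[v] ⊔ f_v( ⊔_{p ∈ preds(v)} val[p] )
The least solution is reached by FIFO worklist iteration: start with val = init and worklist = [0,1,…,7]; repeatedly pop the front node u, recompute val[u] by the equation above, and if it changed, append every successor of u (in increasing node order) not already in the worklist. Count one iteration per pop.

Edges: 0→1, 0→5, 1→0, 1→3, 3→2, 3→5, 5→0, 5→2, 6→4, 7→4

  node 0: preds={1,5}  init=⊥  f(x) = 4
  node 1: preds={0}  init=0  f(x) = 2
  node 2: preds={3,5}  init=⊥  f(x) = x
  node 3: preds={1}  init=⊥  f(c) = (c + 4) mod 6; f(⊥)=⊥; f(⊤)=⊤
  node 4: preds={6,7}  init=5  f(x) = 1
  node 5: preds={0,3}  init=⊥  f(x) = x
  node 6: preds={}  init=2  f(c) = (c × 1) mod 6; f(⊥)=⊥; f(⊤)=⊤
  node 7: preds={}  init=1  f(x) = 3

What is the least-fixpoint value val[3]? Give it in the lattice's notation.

⊤

Trace (11 dequeues):
  [1] u=0 | in 0 | out 4 | prev ⊥ | push {}
  [2] u=1 | in 4 | out ⊤ | prev 0 | push {0}
  [3] u=2 | in ⊥ | out ⊥ | ==
  [4] u=3 | in ⊤ | out ⊤ | prev ⊥ | push {2}
  [5] u=4 | in ⊤ | out ⊤ | prev 5 | push {}
  [6] u=5 | in ⊤ | out ⊤ | prev ⊥ | push {}
  [7] u=6 | in ⊥ | out 2 | ==
  [8] u=7 | in ⊥ | out ⊤ | prev 1 | push {4}
  [9] u=0 | in ⊤ | out 4 | ==
  [10] u=2 | in ⊤ | out ⊤ | prev ⊥ | push {}
  [11] u=4 | in ⊤ | out ⊤ | ==

Converged values:
  [0] 4
  [1] ⊤
  [2] ⊤
  [3] ⊤
  [4] ⊤
  [5] ⊤
  [6] 2
  [7] ⊤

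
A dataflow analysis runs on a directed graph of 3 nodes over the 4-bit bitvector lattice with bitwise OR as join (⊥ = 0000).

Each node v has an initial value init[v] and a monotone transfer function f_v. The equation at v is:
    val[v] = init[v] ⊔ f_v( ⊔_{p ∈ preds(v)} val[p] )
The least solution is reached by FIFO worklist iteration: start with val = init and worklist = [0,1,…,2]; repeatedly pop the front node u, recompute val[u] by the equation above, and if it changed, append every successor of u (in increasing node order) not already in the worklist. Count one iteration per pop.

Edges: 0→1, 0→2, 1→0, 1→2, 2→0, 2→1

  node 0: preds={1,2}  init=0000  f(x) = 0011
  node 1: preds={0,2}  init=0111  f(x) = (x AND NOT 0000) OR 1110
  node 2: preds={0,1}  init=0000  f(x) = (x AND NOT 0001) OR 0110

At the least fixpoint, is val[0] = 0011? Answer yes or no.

Worklist (5 pops):
  #1 pop 0: in=0111 → 0011 (was 0000); enqueue []
  #2 pop 1: in=0011 → 1111 (was 0111); enqueue [0]
  #3 pop 2: in=1111 → 1110 (was 0000); enqueue [1]
  #4 pop 0: in=1111 → 0011 (no change)
  #5 pop 1: in=1111 → 1111 (no change)

Fixpoint:
  val[0] = 0011
  val[1] = 1111
  val[2] = 1110

yes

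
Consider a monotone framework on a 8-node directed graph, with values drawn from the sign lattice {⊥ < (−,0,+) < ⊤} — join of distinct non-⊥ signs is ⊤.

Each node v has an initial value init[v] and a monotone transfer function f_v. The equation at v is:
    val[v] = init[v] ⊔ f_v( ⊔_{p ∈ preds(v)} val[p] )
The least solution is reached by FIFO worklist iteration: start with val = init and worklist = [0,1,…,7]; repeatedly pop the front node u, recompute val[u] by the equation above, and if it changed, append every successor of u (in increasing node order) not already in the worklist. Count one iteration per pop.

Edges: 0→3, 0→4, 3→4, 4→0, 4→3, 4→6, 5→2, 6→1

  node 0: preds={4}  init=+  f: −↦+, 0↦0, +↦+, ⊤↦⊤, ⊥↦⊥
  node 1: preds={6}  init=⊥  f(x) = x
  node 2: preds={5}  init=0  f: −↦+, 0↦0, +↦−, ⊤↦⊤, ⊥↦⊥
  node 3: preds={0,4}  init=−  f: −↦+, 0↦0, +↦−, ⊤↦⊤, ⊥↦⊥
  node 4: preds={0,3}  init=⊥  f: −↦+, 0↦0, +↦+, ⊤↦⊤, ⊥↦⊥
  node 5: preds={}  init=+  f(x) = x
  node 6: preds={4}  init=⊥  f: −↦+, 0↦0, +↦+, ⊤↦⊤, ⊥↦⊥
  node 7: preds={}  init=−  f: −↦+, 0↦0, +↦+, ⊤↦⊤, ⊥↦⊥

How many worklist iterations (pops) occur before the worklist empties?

Iteration log — 12 steps:
  step 1. node 0  ⊔preds=⊥  new=+  stable
  step 2. node 1  ⊔preds=⊥  new=⊥  stable
  step 3. node 2  ⊔preds=+  new=⊤  old=0  +wl: 
  step 4. node 3  ⊔preds=+  new=−  stable
  step 5. node 4  ⊔preds=⊤  new=⊤  old=⊥  +wl: 0,3
  step 6. node 5  ⊔preds=⊥  new=+  stable
  step 7. node 6  ⊔preds=⊤  new=⊤  old=⊥  +wl: 1
  step 8. node 7  ⊔preds=⊥  new=−  stable
  step 9. node 0  ⊔preds=⊤  new=⊤  old=+  +wl: 4
  step 10. node 3  ⊔preds=⊤  new=⊤  old=−  +wl: 
  step 11. node 1  ⊔preds=⊤  new=⊤  old=⊥  +wl: 
  step 12. node 4  ⊔preds=⊤  new=⊤  stable

Least fixpoint reached:
  node 0: ⊤
  node 1: ⊤
  node 2: ⊤
  node 3: ⊤
  node 4: ⊤
  node 5: +
  node 6: ⊤
  node 7: −

12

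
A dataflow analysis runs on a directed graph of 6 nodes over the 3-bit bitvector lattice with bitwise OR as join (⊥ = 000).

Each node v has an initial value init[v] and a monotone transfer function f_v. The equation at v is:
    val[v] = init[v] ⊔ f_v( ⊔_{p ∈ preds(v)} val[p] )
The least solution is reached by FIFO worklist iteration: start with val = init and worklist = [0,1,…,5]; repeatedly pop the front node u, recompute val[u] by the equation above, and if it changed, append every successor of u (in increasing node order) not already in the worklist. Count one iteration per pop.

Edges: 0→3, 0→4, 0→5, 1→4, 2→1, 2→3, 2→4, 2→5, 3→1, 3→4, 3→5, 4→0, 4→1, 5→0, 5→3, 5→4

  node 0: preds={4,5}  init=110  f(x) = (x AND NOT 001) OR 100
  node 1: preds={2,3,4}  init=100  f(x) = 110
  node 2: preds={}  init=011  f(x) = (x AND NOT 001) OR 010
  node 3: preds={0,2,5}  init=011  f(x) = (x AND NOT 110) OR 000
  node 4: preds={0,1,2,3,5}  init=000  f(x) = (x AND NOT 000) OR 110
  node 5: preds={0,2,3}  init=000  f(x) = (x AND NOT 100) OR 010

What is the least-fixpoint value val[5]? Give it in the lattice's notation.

011

Iteration log — 10 steps:
  step 1. node 0  ⊔preds=000  new=110  stable
  step 2. node 1  ⊔preds=011  new=110  old=100  +wl: 
  step 3. node 2  ⊔preds=000  new=011  stable
  step 4. node 3  ⊔preds=111  new=011  stable
  step 5. node 4  ⊔preds=111  new=111  old=000  +wl: 0,1
  step 6. node 5  ⊔preds=111  new=011  old=000  +wl: 3,4
  step 7. node 0  ⊔preds=111  new=110  stable
  step 8. node 1  ⊔preds=111  new=110  stable
  step 9. node 3  ⊔preds=111  new=011  stable
  step 10. node 4  ⊔preds=111  new=111  stable

Least fixpoint reached:
  node 0: 110
  node 1: 110
  node 2: 011
  node 3: 011
  node 4: 111
  node 5: 011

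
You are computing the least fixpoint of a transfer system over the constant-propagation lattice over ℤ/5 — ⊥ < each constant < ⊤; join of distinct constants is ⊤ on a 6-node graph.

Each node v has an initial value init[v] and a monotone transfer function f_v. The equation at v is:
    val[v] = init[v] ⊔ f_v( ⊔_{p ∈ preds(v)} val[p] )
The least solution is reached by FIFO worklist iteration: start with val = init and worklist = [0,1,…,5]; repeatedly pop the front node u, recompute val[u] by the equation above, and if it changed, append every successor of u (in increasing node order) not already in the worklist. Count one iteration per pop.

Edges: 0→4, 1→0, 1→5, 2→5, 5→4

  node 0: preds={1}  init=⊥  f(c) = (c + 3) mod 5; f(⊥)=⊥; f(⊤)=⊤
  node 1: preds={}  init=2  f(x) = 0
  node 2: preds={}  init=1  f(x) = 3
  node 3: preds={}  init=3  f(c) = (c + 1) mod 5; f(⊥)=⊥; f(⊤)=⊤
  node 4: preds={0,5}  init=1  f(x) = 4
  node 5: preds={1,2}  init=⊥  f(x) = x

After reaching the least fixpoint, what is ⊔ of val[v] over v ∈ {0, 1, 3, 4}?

⊤

Worklist (8 pops):
  #1 pop 0: in=2 → 0 (was ⊥); enqueue []
  #2 pop 1: in=⊥ → ⊤ (was 2); enqueue [0]
  #3 pop 2: in=⊥ → ⊤ (was 1); enqueue []
  #4 pop 3: in=⊥ → 3 (no change)
  #5 pop 4: in=0 → ⊤ (was 1); enqueue []
  #6 pop 5: in=⊤ → ⊤ (was ⊥); enqueue [4]
  #7 pop 0: in=⊤ → ⊤ (was 0); enqueue []
  #8 pop 4: in=⊤ → ⊤ (no change)

Fixpoint:
  val[0] = ⊤
  val[1] = ⊤
  val[2] = ⊤
  val[3] = 3
  val[4] = ⊤
  val[5] = ⊤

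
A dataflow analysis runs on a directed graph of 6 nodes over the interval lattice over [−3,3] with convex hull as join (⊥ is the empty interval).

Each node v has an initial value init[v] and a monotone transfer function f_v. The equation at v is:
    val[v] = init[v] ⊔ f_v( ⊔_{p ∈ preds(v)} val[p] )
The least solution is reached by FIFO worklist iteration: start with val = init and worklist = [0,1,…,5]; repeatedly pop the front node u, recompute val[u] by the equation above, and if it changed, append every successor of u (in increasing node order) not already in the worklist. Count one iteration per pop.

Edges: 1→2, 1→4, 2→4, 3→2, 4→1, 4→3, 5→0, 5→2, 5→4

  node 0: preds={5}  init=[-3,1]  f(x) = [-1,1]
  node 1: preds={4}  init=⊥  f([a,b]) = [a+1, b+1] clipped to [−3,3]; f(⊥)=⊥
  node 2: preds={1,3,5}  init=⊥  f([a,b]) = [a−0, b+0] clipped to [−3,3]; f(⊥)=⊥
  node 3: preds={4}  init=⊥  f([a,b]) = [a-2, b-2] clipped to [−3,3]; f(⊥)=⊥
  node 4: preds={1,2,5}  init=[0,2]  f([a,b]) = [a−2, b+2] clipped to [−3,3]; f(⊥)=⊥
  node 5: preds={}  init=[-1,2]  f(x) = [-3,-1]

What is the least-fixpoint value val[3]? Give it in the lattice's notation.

Trace (12 dequeues):
  [1] u=0 | in [-1,2] | out [-3,1] | ==
  [2] u=1 | in [0,2] | out [1,3] | prev ⊥ | push {}
  [3] u=2 | in [-1,3] | out [-1,3] | prev ⊥ | push {}
  [4] u=3 | in [0,2] | out [-2,0] | prev ⊥ | push {2}
  [5] u=4 | in [-1,3] | out [-3,3] | prev [0,2] | push {1,3}
  [6] u=5 | in ⊥ | out [-3,2] | prev [-1,2] | push {0,4}
  [7] u=2 | in [-3,3] | out [-3,3] | prev [-1,3] | push {}
  [8] u=1 | in [-3,3] | out [-2,3] | prev [1,3] | push {2}
  [9] u=3 | in [-3,3] | out [-3,1] | prev [-2,0] | push {}
  [10] u=0 | in [-3,2] | out [-3,1] | ==
  [11] u=4 | in [-3,3] | out [-3,3] | ==
  [12] u=2 | in [-3,3] | out [-3,3] | ==

Converged values:
  [0] [-3,1]
  [1] [-2,3]
  [2] [-3,3]
  [3] [-3,1]
  [4] [-3,3]
  [5] [-3,2]

[-3,1]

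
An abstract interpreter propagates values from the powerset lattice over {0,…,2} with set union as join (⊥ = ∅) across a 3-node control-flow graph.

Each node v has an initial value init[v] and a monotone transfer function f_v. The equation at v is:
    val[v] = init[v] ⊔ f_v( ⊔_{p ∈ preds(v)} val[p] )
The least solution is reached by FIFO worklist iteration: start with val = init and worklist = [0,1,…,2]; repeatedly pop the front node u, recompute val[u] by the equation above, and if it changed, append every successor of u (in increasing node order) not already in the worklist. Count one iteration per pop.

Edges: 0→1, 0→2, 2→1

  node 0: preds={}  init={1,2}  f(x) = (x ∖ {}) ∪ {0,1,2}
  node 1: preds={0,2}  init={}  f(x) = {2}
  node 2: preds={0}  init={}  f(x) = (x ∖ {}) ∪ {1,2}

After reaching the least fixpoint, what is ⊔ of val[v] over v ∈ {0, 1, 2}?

Trace (4 dequeues):
  [1] u=0 | in {} | out {0,1,2} | prev {1,2} | push {}
  [2] u=1 | in {0,1,2} | out {2} | prev {} | push {}
  [3] u=2 | in {0,1,2} | out {0,1,2} | prev {} | push {1}
  [4] u=1 | in {0,1,2} | out {2} | ==

Converged values:
  [0] {0,1,2}
  [1] {2}
  [2] {0,1,2}

{0,1,2}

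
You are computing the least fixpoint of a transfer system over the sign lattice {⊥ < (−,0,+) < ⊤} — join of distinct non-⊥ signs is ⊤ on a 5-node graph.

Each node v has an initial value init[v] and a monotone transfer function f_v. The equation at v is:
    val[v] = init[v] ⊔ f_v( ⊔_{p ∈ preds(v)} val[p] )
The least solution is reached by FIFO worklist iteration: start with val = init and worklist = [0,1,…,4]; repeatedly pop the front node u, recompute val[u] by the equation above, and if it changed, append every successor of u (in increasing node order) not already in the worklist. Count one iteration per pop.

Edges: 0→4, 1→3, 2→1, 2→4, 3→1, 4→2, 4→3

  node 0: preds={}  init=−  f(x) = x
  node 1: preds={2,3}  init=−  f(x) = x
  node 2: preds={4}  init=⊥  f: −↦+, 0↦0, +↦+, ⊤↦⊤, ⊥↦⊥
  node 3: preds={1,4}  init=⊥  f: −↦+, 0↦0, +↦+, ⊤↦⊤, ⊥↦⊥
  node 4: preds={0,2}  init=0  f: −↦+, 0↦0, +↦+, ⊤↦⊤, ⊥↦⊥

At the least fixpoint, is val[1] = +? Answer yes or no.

Worklist (10 pops):
  #1 pop 0: in=⊥ → − (no change)
  #2 pop 1: in=⊥ → − (no change)
  #3 pop 2: in=0 → 0 (was ⊥); enqueue [1]
  #4 pop 3: in=⊤ → ⊤ (was ⊥); enqueue []
  #5 pop 4: in=⊤ → ⊤ (was 0); enqueue [2,3]
  #6 pop 1: in=⊤ → ⊤ (was −); enqueue []
  #7 pop 2: in=⊤ → ⊤ (was 0); enqueue [1,4]
  #8 pop 3: in=⊤ → ⊤ (no change)
  #9 pop 1: in=⊤ → ⊤ (no change)
  #10 pop 4: in=⊤ → ⊤ (no change)

Fixpoint:
  val[0] = −
  val[1] = ⊤
  val[2] = ⊤
  val[3] = ⊤
  val[4] = ⊤

no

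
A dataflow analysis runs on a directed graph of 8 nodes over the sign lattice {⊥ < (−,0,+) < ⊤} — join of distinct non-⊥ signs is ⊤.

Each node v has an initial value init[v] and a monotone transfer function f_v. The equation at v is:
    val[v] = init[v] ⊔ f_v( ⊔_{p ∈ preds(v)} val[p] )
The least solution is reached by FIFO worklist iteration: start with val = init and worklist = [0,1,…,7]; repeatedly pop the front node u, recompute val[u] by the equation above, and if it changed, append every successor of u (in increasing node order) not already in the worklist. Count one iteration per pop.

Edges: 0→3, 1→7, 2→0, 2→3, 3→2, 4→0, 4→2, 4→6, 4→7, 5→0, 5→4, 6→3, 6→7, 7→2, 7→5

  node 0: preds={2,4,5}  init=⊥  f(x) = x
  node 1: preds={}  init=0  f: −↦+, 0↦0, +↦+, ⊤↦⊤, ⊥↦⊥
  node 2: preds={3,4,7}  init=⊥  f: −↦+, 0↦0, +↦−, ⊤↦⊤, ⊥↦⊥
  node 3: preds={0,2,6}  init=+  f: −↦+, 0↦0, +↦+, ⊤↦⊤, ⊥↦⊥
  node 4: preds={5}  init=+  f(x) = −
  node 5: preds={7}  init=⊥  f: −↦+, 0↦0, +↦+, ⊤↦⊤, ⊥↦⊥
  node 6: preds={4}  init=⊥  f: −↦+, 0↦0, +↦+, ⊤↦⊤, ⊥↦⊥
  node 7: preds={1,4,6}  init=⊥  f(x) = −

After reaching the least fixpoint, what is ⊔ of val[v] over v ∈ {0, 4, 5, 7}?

⊤

Trace (14 dequeues):
  [1] u=0 | in + | out + | prev ⊥ | push {}
  [2] u=1 | in ⊥ | out 0 | ==
  [3] u=2 | in + | out − | prev ⊥ | push {0}
  [4] u=3 | in ⊤ | out ⊤ | prev + | push {2}
  [5] u=4 | in ⊥ | out ⊤ | prev + | push {}
  [6] u=5 | in ⊥ | out ⊥ | ==
  [7] u=6 | in ⊤ | out ⊤ | prev ⊥ | push {3}
  [8] u=7 | in ⊤ | out − | prev ⊥ | push {5}
  [9] u=0 | in ⊤ | out ⊤ | prev + | push {}
  [10] u=2 | in ⊤ | out ⊤ | prev − | push {0}
  [11] u=3 | in ⊤ | out ⊤ | ==
  [12] u=5 | in − | out + | prev ⊥ | push {4}
  [13] u=0 | in ⊤ | out ⊤ | ==
  [14] u=4 | in + | out ⊤ | ==

Converged values:
  [0] ⊤
  [1] 0
  [2] ⊤
  [3] ⊤
  [4] ⊤
  [5] +
  [6] ⊤
  [7] −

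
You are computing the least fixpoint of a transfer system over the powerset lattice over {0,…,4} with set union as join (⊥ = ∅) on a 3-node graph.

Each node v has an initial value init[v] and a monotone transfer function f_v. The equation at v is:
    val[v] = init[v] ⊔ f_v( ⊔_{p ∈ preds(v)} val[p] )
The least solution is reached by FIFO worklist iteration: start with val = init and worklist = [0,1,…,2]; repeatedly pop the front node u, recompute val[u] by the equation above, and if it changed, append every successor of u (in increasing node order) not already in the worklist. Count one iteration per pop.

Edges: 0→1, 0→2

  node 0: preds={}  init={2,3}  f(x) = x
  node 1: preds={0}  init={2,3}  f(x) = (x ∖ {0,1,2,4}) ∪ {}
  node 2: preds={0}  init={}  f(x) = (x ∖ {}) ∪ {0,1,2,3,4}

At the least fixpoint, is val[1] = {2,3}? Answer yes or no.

Worklist (3 pops):
  #1 pop 0: in={} → {2,3} (no change)
  #2 pop 1: in={2,3} → {2,3} (no change)
  #3 pop 2: in={2,3} → {0,1,2,3,4} (was {}); enqueue []

Fixpoint:
  val[0] = {2,3}
  val[1] = {2,3}
  val[2] = {0,1,2,3,4}

yes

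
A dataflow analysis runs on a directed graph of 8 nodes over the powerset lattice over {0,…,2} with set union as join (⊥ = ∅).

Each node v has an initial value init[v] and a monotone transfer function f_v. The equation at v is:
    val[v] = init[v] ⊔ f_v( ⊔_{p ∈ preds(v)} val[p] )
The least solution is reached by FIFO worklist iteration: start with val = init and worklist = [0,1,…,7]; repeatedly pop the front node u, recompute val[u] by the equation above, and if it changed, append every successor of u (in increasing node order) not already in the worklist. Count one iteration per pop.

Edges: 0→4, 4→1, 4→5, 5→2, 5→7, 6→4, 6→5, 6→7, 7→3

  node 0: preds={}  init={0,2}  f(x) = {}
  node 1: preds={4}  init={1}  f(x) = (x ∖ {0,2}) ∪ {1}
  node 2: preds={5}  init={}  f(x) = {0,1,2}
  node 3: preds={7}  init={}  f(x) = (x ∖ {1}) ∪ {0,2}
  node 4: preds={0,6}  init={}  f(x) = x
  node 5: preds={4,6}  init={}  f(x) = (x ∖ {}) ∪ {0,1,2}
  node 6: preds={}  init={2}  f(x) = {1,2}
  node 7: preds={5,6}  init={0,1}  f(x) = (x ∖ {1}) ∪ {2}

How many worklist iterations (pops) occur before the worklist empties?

Worklist (14 pops):
  #1 pop 0: in={} → {0,2} (no change)
  #2 pop 1: in={} → {1} (no change)
  #3 pop 2: in={} → {0,1,2} (was {}); enqueue []
  #4 pop 3: in={0,1} → {0,2} (was {}); enqueue []
  #5 pop 4: in={0,2} → {0,2} (was {}); enqueue [1]
  #6 pop 5: in={0,2} → {0,1,2} (was {}); enqueue [2]
  #7 pop 6: in={} → {1,2} (was {2}); enqueue [4,5]
  #8 pop 7: in={0,1,2} → {0,1,2} (was {0,1}); enqueue [3]
  #9 pop 1: in={0,2} → {1} (no change)
  #10 pop 2: in={0,1,2} → {0,1,2} (no change)
  #11 pop 4: in={0,1,2} → {0,1,2} (was {0,2}); enqueue [1]
  #12 pop 5: in={0,1,2} → {0,1,2} (no change)
  #13 pop 3: in={0,1,2} → {0,2} (no change)
  #14 pop 1: in={0,1,2} → {1} (no change)

Fixpoint:
  val[0] = {0,2}
  val[1] = {1}
  val[2] = {0,1,2}
  val[3] = {0,2}
  val[4] = {0,1,2}
  val[5] = {0,1,2}
  val[6] = {1,2}
  val[7] = {0,1,2}

14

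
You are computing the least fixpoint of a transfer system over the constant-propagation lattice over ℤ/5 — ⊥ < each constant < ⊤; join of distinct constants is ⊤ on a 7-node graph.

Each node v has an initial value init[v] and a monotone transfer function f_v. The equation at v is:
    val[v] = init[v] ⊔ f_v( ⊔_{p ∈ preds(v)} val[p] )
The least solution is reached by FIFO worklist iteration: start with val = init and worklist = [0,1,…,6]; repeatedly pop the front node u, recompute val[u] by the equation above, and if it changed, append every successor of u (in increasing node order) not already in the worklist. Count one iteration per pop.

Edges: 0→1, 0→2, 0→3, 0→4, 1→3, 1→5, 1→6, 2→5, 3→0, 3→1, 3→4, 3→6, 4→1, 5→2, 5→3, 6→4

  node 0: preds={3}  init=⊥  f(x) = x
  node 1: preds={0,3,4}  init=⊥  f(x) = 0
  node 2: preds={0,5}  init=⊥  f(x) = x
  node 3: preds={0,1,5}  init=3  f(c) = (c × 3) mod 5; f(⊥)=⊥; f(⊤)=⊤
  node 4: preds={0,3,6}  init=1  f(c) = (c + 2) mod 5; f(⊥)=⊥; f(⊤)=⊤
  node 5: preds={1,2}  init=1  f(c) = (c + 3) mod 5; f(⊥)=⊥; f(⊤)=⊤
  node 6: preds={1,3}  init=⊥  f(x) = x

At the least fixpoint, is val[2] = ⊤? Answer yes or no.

Trace (12 dequeues):
  [1] u=0 | in 3 | out 3 | prev ⊥ | push {}
  [2] u=1 | in ⊤ | out 0 | prev ⊥ | push {}
  [3] u=2 | in ⊤ | out ⊤ | prev ⊥ | push {}
  [4] u=3 | in ⊤ | out ⊤ | prev 3 | push {0,1}
  [5] u=4 | in ⊤ | out ⊤ | prev 1 | push {}
  [6] u=5 | in ⊤ | out ⊤ | prev 1 | push {2,3}
  [7] u=6 | in ⊤ | out ⊤ | prev ⊥ | push {4}
  [8] u=0 | in ⊤ | out ⊤ | prev 3 | push {}
  [9] u=1 | in ⊤ | out 0 | ==
  [10] u=2 | in ⊤ | out ⊤ | ==
  [11] u=3 | in ⊤ | out ⊤ | ==
  [12] u=4 | in ⊤ | out ⊤ | ==

Converged values:
  [0] ⊤
  [1] 0
  [2] ⊤
  [3] ⊤
  [4] ⊤
  [5] ⊤
  [6] ⊤

yes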